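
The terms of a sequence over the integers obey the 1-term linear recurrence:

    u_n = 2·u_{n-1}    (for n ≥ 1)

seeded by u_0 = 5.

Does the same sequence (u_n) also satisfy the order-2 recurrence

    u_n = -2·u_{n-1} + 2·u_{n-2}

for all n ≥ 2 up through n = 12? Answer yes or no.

Terms u_0..u_12: 5, 10, 20, 40, 80, 160, 320, 640, 1280, 2560, 5120, 10240, 20480
n=2: candidate gives -10, actual u_2 = 20 ✗

no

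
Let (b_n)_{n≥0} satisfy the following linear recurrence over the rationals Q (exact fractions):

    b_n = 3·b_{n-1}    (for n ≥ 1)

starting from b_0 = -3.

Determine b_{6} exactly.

-2187

b_1 = 3·-3 = -9
b_2 = 3·-9 = -27
b_3 = 3·-27 = -81
b_4 = 3·-81 = -243
b_5 = 3·-243 = -729
b_6 = 3·-729 = -2187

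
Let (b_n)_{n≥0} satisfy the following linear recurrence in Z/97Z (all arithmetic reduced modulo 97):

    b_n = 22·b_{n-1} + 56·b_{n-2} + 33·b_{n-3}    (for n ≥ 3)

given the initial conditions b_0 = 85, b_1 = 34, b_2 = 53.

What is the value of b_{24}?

83

b_3 = 22·53 + 56·34 + 33·85 = 55
b_4 = 22·55 + 56·53 + 33·34 = 62
b_5 = 22·62 + 56·55 + 33·53 = 82
b_6 = 22·82 + 56·62 + 33·55 = 10
b_7 = 22·10 + 56·82 + 33·62 = 68
b_8 = 22·68 + 56·10 + 33·82 = 9
b_9 = 22·9 + 56·68 + 33·10 = 68
b_10 = 22·68 + 56·9 + 33·68 = 73
b_11 = 22·73 + 56·68 + 33·9 = 85
b_12 = 22·85 + 56·73 + 33·68 = 54
b_13 = 22·54 + 56·85 + 33·73 = 15
b_14 = 22·15 + 56·54 + 33·85 = 48
b_15 = 22·48 + 56·15 + 33·54 = 89
b_16 = 22·89 + 56·48 + 33·15 = 0
b_17 = 22·0 + 56·89 + 33·48 = 69
b_18 = 22·69 + 56·0 + 33·89 = 90
b_19 = 22·90 + 56·69 + 33·0 = 24
b_20 = 22·24 + 56·90 + 33·69 = 85
b_21 = 22·85 + 56·24 + 33·90 = 73
b_22 = 22·73 + 56·85 + 33·24 = 77
b_23 = 22·77 + 56·73 + 33·85 = 51
b_24 = 22·51 + 56·77 + 33·73 = 83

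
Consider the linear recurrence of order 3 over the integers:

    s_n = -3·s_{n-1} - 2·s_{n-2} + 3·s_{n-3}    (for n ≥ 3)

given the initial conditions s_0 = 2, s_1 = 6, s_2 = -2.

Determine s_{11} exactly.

s_3 = -3·-2 + -2·6 + 3·2 = 0
s_4 = -3·0 + -2·-2 + 3·6 = 22
s_5 = -3·22 + -2·0 + 3·-2 = -72
s_6 = -3·-72 + -2·22 + 3·0 = 172
s_7 = -3·172 + -2·-72 + 3·22 = -306
s_8 = -3·-306 + -2·172 + 3·-72 = 358
s_9 = -3·358 + -2·-306 + 3·172 = 54
s_10 = -3·54 + -2·358 + 3·-306 = -1796
s_11 = -3·-1796 + -2·54 + 3·358 = 6354

6354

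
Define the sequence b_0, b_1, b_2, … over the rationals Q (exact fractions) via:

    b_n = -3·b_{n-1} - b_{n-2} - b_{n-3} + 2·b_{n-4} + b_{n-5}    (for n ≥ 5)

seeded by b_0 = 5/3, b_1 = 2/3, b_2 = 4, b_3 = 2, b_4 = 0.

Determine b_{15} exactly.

b_5 = -3·0 + -1·2 + -1·4 + 2·2/3 + 1·5/3 = -3
b_6 = -3·-3 + -1·0 + -1·2 + 2·4 + 1·2/3 = 47/3
b_7 = -3·47/3 + -1·-3 + -1·0 + 2·2 + 1·4 = -36
b_8 = -3·-36 + -1·47/3 + -1·-3 + 2·0 + 1·2 = 292/3
b_9 = -3·292/3 + -1·-36 + -1·47/3 + 2·-3 + 1·0 = -833/3
b_10 = -3·-833/3 + -1·292/3 + -1·-36 + 2·47/3 + 1·-3 = 800
b_11 = -3·800 + -1·-833/3 + -1·292/3 + 2·-36 + 1·47/3 = -2276
b_12 = -3·-2276 + -1·800 + -1·-833/3 + 2·292/3 + 1·-36 = 19393/3
b_13 = -3·19393/3 + -1·-2276 + -1·800 + 2·-833/3 + 1·292/3 = -18375
b_14 = -3·-18375 + -1·19393/3 + -1·-2276 + 2·800 + 1·-833/3 = 52259
b_15 = -3·52259 + -1·-18375 + -1·19393/3 + 2·-2276 + 1·800 = -445855/3

-445855/3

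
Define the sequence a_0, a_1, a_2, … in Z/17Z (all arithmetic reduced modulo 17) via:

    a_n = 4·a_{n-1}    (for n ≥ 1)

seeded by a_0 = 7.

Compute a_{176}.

7

a_1 = 4·7 = 11
a_2 = 4·11 = 10
a_3 = 4·10 = 6
a_4 = 4·6 = 7
(a_4) = (7) = (a_0), so the sequence has period 4.
176 ≡ 0 (mod 4), hence a_176 = a_0 = 7.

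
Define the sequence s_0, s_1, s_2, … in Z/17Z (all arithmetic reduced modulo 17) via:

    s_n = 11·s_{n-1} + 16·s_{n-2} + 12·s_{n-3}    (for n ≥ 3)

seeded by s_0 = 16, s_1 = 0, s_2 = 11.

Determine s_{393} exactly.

1

s_3 = 11·11 + 16·0 + 12·16 = 7
s_4 = 11·7 + 16·11 + 12·0 = 15
s_5 = 11·15 + 16·7 + 12·11 = 1
s_6 = 11·1 + 16·15 + 12·7 = 12
s_7 = 11·12 + 16·1 + 12·15 = 5
s_8 = 11·5 + 16·12 + 12·1 = 4
Continuing the recurrence:
  s_9 = 13;  s_10 = 12;  s_11 = 14;  s_12 = 9;  s_13 = 8;  s_14 = 9
  s_15 = 12;  s_16 = 15;  s_17 = 6;  s_18 = 8;  s_19 = 7;  s_20 = 5
  s_21 = 8;  s_22 = 14;  s_23 = 2;  s_24 = 2;  s_25 = 1;  s_26 = 16
  s_27 = 12;  s_28 = 9;  s_29 = 7;  s_30 = 8;  s_31 = 2;  s_32 = 13
  s_33 = 16;  s_34 = 0;  s_35 = 4;  s_36 = 15;  s_37 = 8;  s_38 = 2
  s_39 = 7;  s_40 = 1;  s_41 = 11;  s_42 = 0;  s_43 = 1;  s_44 = 7
  s_45 = 8;  s_46 = 8;  s_47 = 11;  s_48 = 5;  s_49 = 4;  s_50 = 1
  s_51 = 16;  s_52 = 2;  s_53 = 1;  s_54 = 14;  s_55 = 7;  s_56 = 7
  s_57 = 0;  s_58 = 9;  s_59 = 13;  s_60 = 15;  s_61 = 5;  s_62 = 9
  s_63 = 2;  s_64 = 5;  s_65 = 8;  s_66 = 5;  s_67 = 5;  s_68 = 10
  s_69 = 12;  s_70 = 12;  s_71 = 2;  s_72 = 1;  s_73 = 0;  s_74 = 6
  s_75 = 10;  s_76 = 2;  s_77 = 16;  s_78 = 5;  s_79 = 12;  s_80 = 13
  s_81 = 4;  s_82 = 5;  s_83 = 3;  s_84 = 8;  s_85 = 9;  s_86 = 8
  s_87 = 5;  s_88 = 2;  s_89 = 11;  s_90 = 9;  s_91 = 10;  s_92 = 12
  s_93 = 9;  s_94 = 3;  s_95 = 15;  s_96 = 15;  s_97 = 16;  s_98 = 1
  s_99 = 5;  s_100 = 8;  s_101 = 10;  s_102 = 9;  s_103 = 15;  s_104 = 4
  s_105 = 1;  s_106 = 0;  s_107 = 13;  s_108 = 2;  s_109 = 9;  s_110 = 15
  s_111 = 10;  s_112 = 16;  s_113 = 6;  s_114 = 0;  s_115 = 16;  s_116 = 10
  s_117 = 9;  s_118 = 9;  s_119 = 6;  s_120 = 12;  s_121 = 13;  s_122 = 16
  s_123 = 1;  s_124 = 15;  s_125 = 16;  s_126 = 3;  s_127 = 10;  s_128 = 10
  s_129 = 0;  s_130 = 8;  s_131 = 4;  s_132 = 2;  s_133 = 12;  s_134 = 8
  s_135 = 15;  s_136 = 12;  s_137 = 9;  s_138 = 12;  s_139 = 12;  s_140 = 7
  s_141 = 5;  s_142 = 5;  s_143 = 15;  s_144 = 16;  s_145 = 0;  s_146 = 11
  s_147 = 7;  s_148 = 15;  s_149 = 1;  s_150 = 12;  s_151 = 5;  s_152 = 4
  s_153 = 13;  s_154 = 12;  s_155 = 14;  s_156 = 9;  s_157 = 8;  s_158 = 9
  s_159 = 12;  s_160 = 15;  s_161 = 6;  s_162 = 8;  s_163 = 7;  s_164 = 5
  s_165 = 8;  s_166 = 14;  s_167 = 2;  s_168 = 2;  s_169 = 1;  s_170 = 16
  s_171 = 12;  s_172 = 9;  s_173 = 7;  s_174 = 8;  s_175 = 2;  s_176 = 13
  s_177 = 16;  s_178 = 0;  s_179 = 4;  s_180 = 15;  s_181 = 8;  s_182 = 2
  s_183 = 7;  s_184 = 1;  s_185 = 11;  s_186 = 0;  s_187 = 1;  s_188 = 7
  s_189 = 8;  s_190 = 8;  s_191 = 11;  s_192 = 5;  s_193 = 4;  s_194 = 1
  s_195 = 16;  s_196 = 2;  s_197 = 1;  s_198 = 14;  s_199 = 7;  s_200 = 7
  s_201 = 0;  s_202 = 9;  s_203 = 13;  s_204 = 15;  s_205 = 5;  s_206 = 9
  s_207 = 2;  s_208 = 5;  s_209 = 8;  s_210 = 5;  s_211 = 5;  s_212 = 10
  s_213 = 12;  s_214 = 12;  s_215 = 2;  s_216 = 1;  s_217 = 0;  s_218 = 6
  s_219 = 10;  s_220 = 2;  s_221 = 16;  s_222 = 5;  s_223 = 12;  s_224 = 13
  s_225 = 4;  s_226 = 5;  s_227 = 3;  s_228 = 8;  s_229 = 9;  s_230 = 8
  s_231 = 5;  s_232 = 2;  s_233 = 11;  s_234 = 9;  s_235 = 10;  s_236 = 12
  s_237 = 9;  s_238 = 3;  s_239 = 15;  s_240 = 15;  s_241 = 16;  s_242 = 1
  s_243 = 5;  s_244 = 8;  s_245 = 10;  s_246 = 9;  s_247 = 15;  s_248 = 4
  s_249 = 1;  s_250 = 0;  s_251 = 13;  s_252 = 2;  s_253 = 9;  s_254 = 15
  s_255 = 10;  s_256 = 16;  s_257 = 6;  s_258 = 0;  s_259 = 16;  s_260 = 10
  s_261 = 9;  s_262 = 9;  s_263 = 6;  s_264 = 12;  s_265 = 13;  s_266 = 16
  s_267 = 1;  s_268 = 15;  s_269 = 16;  s_270 = 3;  s_271 = 10;  s_272 = 10
  s_273 = 0;  s_274 = 8;  s_275 = 4;  s_276 = 2;  s_277 = 12;  s_278 = 8
  s_279 = 15;  s_280 = 12;  s_281 = 9;  s_282 = 12;  s_283 = 12;  s_284 = 7
  s_285 = 5;  s_286 = 5;  s_287 = 15;  s_288 = 16;  s_289 = 0;  s_290 = 11
  s_291 = 7;  s_292 = 15;  s_293 = 1;  s_294 = 12;  s_295 = 5;  s_296 = 4
  s_297 = 13;  s_298 = 12;  s_299 = 14;  s_300 = 9;  s_301 = 8;  s_302 = 9
  s_303 = 12;  s_304 = 15;  s_305 = 6;  s_306 = 8;  s_307 = 7;  s_308 = 5
  s_309 = 8;  s_310 = 14;  s_311 = 2;  s_312 = 2;  s_313 = 1;  s_314 = 16
  s_315 = 12;  s_316 = 9;  s_317 = 7;  s_318 = 8;  s_319 = 2;  s_320 = 13
  s_321 = 16;  s_322 = 0;  s_323 = 4;  s_324 = 15;  s_325 = 8;  s_326 = 2
  s_327 = 7;  s_328 = 1;  s_329 = 11;  s_330 = 0;  s_331 = 1;  s_332 = 7
  s_333 = 8;  s_334 = 8;  s_335 = 11;  s_336 = 5;  s_337 = 4;  s_338 = 1
  s_339 = 16;  s_340 = 2;  s_341 = 1;  s_342 = 14;  s_343 = 7;  s_344 = 7
  s_345 = 0;  s_346 = 9;  s_347 = 13;  s_348 = 15;  s_349 = 5;  s_350 = 9
  s_351 = 2;  s_352 = 5;  s_353 = 8;  s_354 = 5;  s_355 = 5;  s_356 = 10
  s_357 = 12;  s_358 = 12;  s_359 = 2;  s_360 = 1;  s_361 = 0;  s_362 = 6
  s_363 = 10;  s_364 = 2;  s_365 = 16;  s_366 = 5;  s_367 = 12;  s_368 = 13
  s_369 = 4;  s_370 = 5;  s_371 = 3;  s_372 = 8;  s_373 = 9;  s_374 = 8
  s_375 = 5;  s_376 = 2;  s_377 = 11;  s_378 = 9;  s_379 = 10;  s_380 = 12
  s_381 = 9;  s_382 = 3;  s_383 = 15;  s_384 = 15;  s_385 = 16;  s_386 = 1
  s_387 = 5;  s_388 = 8;  s_389 = 10;  s_390 = 9;  s_391 = 15
s_392 = 11·15 + 16·9 + 12·10 = 4
s_393 = 11·4 + 16·15 + 12·9 = 1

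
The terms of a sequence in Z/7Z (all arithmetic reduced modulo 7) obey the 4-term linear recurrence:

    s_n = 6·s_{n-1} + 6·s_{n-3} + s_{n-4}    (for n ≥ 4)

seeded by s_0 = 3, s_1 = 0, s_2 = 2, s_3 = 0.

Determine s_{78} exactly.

s_4 = 6·0 + 0·2 + 6·0 + 1·3 = 3
s_5 = 6·3 + 0·0 + 6·2 + 1·0 = 2
s_6 = 6·2 + 0·3 + 6·0 + 1·2 = 0
s_7 = 6·0 + 0·2 + 6·3 + 1·0 = 4
s_8 = 6·4 + 0·0 + 6·2 + 1·3 = 4
s_9 = 6·4 + 0·4 + 6·0 + 1·2 = 5
s_10 = 6·5 + 0·4 + 6·4 + 1·0 = 5
s_11 = 6·5 + 0·5 + 6·4 + 1·4 = 2
s_12 = 6·2 + 0·5 + 6·5 + 1·4 = 4
s_13 = 6·4 + 0·2 + 6·5 + 1·5 = 3
s_14 = 6·3 + 0·4 + 6·2 + 1·5 = 0
s_15 = 6·0 + 0·3 + 6·4 + 1·2 = 5
s_16 = 6·5 + 0·0 + 6·3 + 1·4 = 3
s_17 = 6·3 + 0·5 + 6·0 + 1·3 = 0
s_18 = 6·0 + 0·3 + 6·5 + 1·0 = 2
s_19 = 6·2 + 0·0 + 6·3 + 1·5 = 0
(s_16, s_17, s_18, s_19) = (3, 0, 2, 0) = (s_0, s_1, s_2, s_3), so the sequence has period 16.
78 ≡ 14 (mod 16), hence s_78 = s_14 = 0.

0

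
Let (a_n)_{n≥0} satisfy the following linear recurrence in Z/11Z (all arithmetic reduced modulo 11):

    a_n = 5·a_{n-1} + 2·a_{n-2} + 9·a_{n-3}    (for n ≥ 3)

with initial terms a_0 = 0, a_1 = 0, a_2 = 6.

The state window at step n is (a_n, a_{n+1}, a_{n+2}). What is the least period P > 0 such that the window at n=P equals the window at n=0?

5

n=0: window = (0, 0, 6)
n=1: window = (0, 6, 8)
n=2: window = (6, 8, 8)
n=3: window = (8, 8, 0)
n=4: window = (8, 0, 0)
n=5: window = (0, 0, 6)
window at n=5 equals window at n=0 → period = 5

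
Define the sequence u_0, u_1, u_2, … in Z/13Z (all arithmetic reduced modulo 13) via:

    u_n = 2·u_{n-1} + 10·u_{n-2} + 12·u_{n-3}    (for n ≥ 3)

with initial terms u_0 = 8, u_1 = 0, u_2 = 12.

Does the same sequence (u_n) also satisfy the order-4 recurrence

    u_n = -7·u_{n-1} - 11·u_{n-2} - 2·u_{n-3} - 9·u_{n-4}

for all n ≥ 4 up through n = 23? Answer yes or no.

yes

Terms u_0..u_23: 8, 0, 12, 3, 9, 10, 3, 6, 6, 4, 10, 2, 9, 2, 1, 0, 8, 2, 6, 11, 2, 4, 4, 7
n=4: candidate gives 9, actual u_4 = 9 ✓
n=5: candidate gives 10, actual u_5 = 10 ✓
n=6: candidate gives 3, actual u_6 = 3 ✓
n=7: candidate gives 6, actual u_7 = 6 ✓
n=8: candidate gives 6, actual u_8 = 6 ✓
n=9: candidate gives 4, actual u_9 = 4 ✓
n=10: candidate gives 10, actual u_10 = 10 ✓
n=11: candidate gives 2, actual u_11 = 2 ✓
n=12: candidate gives 9, actual u_12 = 9 ✓
n=13: candidate gives 2, actual u_13 = 2 ✓
n=14: candidate gives 1, actual u_14 = 1 ✓
n=15: candidate gives 0, actual u_15 = 0 ✓
n=16: candidate gives 8, actual u_16 = 8 ✓
n=17: candidate gives 2, actual u_17 = 2 ✓
n=18: candidate gives 6, actual u_18 = 6 ✓
n=19: candidate gives 11, actual u_19 = 11 ✓
n=20: candidate gives 2, actual u_20 = 2 ✓
n=21: candidate gives 4, actual u_21 = 4 ✓
n=22: candidate gives 4, actual u_22 = 4 ✓
n=23: candidate gives 7, actual u_23 = 7 ✓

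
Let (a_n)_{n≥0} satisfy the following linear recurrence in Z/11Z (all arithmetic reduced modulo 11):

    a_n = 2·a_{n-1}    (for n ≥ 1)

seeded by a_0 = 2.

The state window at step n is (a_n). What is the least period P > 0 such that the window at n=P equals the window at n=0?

10

n=0: window = (2)
n=1: window = (4)
n=2: window = (8)
n=3: window = (5)
n=4: window = (10)
n=5: window = (9)
n=6: window = (7)
n=7: window = (3)
n=8: window = (6)
n=9: window = (1)
n=10: window = (2)
window at n=10 equals window at n=0 → period = 10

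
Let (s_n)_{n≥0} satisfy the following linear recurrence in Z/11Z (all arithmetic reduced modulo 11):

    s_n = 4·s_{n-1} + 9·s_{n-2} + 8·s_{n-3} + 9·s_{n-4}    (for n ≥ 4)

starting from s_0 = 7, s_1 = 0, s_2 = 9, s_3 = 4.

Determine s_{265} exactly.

s_4 = 4·4 + 9·9 + 8·0 + 9·7 = 6
s_5 = 4·6 + 9·4 + 8·9 + 9·0 = 0
s_6 = 4·0 + 9·6 + 8·4 + 9·9 = 2
s_7 = 4·2 + 9·0 + 8·6 + 9·4 = 4
s_8 = 4·4 + 9·2 + 8·0 + 9·6 = 0
s_9 = 4·0 + 9·4 + 8·2 + 9·0 = 8
Continuing the recurrence:
  s_10 = 5;  s_11 = 7;  s_12 = 5;  s_13 = 8;  s_14 = 2;  s_15 = 7
  s_16 = 1;  s_17 = 1;  s_18 = 10;  s_19 = 10;  s_20 = 4;  s_21 = 8
  s_22 = 7;  s_23 = 2;  s_24 = 6;  s_25 = 5;  s_26 = 10;  s_27 = 8
  s_28 = 7;  s_29 = 5;  s_30 = 6;  s_31 = 10;  s_32 = 10;  s_33 = 3
  s_34 = 5;  s_35 = 8;  s_36 = 4;  s_37 = 1;  s_38 = 6;  s_39 = 5
  s_40 = 8;  s_41 = 2;  s_42 = 9;  s_43 = 9;  s_44 = 7;  s_45 = 1
  s_46 = 0;  s_47 = 3;  s_48 = 6;  s_49 = 5;  s_50 = 10;  s_51 = 6
  s_52 = 10;  s_53 = 10;  s_54 = 4;  s_55 = 9;  s_56 = 0;  s_57 = 5
  s_58 = 7;  s_59 = 0;  s_60 = 4;  s_61 = 7;  s_62 = 6;  s_63 = 9
  s_64 = 6;  s_65 = 7;  s_66 = 10;  s_67 = 1;  s_68 = 6;  s_69 = 0
  s_70 = 9;  s_71 = 5;  s_72 = 1;  s_73 = 0;  s_74 = 9;  s_75 = 1
  s_76 = 6;  s_77 = 6;  s_78 = 2;  s_79 = 9;  s_80 = 2;  s_81 = 5
  s_82 = 7;  s_83 = 5;  s_84 = 9;  s_85 = 6;  s_86 = 10;  s_87 = 2
  s_88 = 7;  s_89 = 4;  s_90 = 9;  s_91 = 3;  s_92 = 1;  s_93 = 7
  s_94 = 10;  s_95 = 6;  s_96 = 3;  s_97 = 0;  s_98 = 0;  s_99 = 1
  s_100 = 9;  s_101 = 1;  s_102 = 5;  s_103 = 0;  s_104 = 2;  s_105 = 2
  s_106 = 5;  s_107 = 10;  s_108 = 9;  s_109 = 8;  s_110 = 7;  s_111 = 9
  s_112 = 2;  s_113 = 8;  s_114 = 9;  s_115 = 7;  s_116 = 4;  s_117 = 3
  s_118 = 9;  s_119 = 4;  s_120 = 3;  s_121 = 4;  s_122 = 2;  s_123 = 5
  s_124 = 9;  s_125 = 1;  s_126 = 0;  s_127 = 5;  s_128 = 10;  s_129 = 6
  s_130 = 0;  s_131 = 3;  s_132 = 7;  s_133 = 10;  s_134 = 6;  s_135 = 10
  s_136 = 6;  s_137 = 10;  s_138 = 8;  s_139 = 7;  s_140 = 3;  s_141 = 9
  s_142 = 4;  s_143 = 8;  s_144 = 2;  s_145 = 6;  s_146 = 10;  s_147 = 6
  s_148 = 4;  s_149 = 6;  s_150 = 0;  s_151 = 8;  s_152 = 6;  s_153 = 7
  s_154 = 3;  s_155 = 8;  s_156 = 4;  s_157 = 10;  s_158 = 2;  s_159 = 4
  s_160 = 7;  s_161 = 5;  s_162 = 1;  s_163 = 9;  s_164 = 5;  s_165 = 0
  s_166 = 5;  s_167 = 9;  s_168 = 5;  s_169 = 9;  s_170 = 0;  s_171 = 4
  s_172 = 1;  s_173 = 0;  s_174 = 8;  s_175 = 10;  s_176 = 0;  s_177 = 0
  s_178 = 9;  s_179 = 5;  s_180 = 2;  s_181 = 4;  s_182 = 1;  s_183 = 2
  s_184 = 1;  s_185 = 0;  s_186 = 1;  s_187 = 8;  s_188 = 6;  s_189 = 5
  s_190 = 4;  s_191 = 5;  s_192 = 7;  s_193 = 7;  s_194 = 2;  s_195 = 7
  s_196 = 0;  s_197 = 10;  s_198 = 4;  s_199 = 4;  s_200 = 0;  s_201 = 4
  s_202 = 7;  s_203 = 1;  s_204 = 0;  s_205 = 2;  s_206 = 2;  s_207 = 2
  s_208 = 9;  s_209 = 0;  s_210 = 5;  s_211 = 0;  s_212 = 5;  s_213 = 5
  s_214 = 0;  s_215 = 8;  s_216 = 7;  s_217 = 2;  s_218 = 3;  s_219 = 4
  s_220 = 1;  s_221 = 5;  s_222 = 0;  s_223 = 1;  s_224 = 9;  s_225 = 2
  s_226 = 9;  s_227 = 3;  s_228 = 3;  s_229 = 8;  s_230 = 10;  s_231 = 9
  s_232 = 8;  s_233 = 1;  s_234 = 7;  s_235 = 6;  s_236 = 2;  s_237 = 6
  s_238 = 10;  s_239 = 10;  s_240 = 9;  s_241 = 7;  s_242 = 4;  s_243 = 10
  s_244 = 4;  s_245 = 3;  s_246 = 10;  s_247 = 2;  s_248 = 4;  s_249 = 9
  s_250 = 2;  s_251 = 7;  s_252 = 0;  s_253 = 6;  s_254 = 10;  s_255 = 3
  s_256 = 7;  s_257 = 2;  s_258 = 9;  s_259 = 5;  s_260 = 4;  s_261 = 8
  s_262 = 2;  s_263 = 3
s_264 = 4·3 + 9·2 + 8·8 + 9·4 = 9
s_265 = 4·9 + 9·3 + 8·2 + 9·8 = 8

8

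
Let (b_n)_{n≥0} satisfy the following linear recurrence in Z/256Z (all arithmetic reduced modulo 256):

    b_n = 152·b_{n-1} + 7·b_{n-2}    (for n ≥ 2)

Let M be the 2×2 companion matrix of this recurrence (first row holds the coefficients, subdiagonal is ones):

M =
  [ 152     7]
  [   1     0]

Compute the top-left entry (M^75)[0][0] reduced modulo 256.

240

(M^75)[0][0] is the top entry after applying M 75 times to the unit state (1, 0). Equivalently it is h_{76} for the auxiliary sequence (h_n) obeying the same recurrence with h_1 = 1 and h_i = 0 for 0 ≤ i < 1:
h_2 = 152·1 + 7·0 = 152
h_3 = 152·152 + 7·1 = 71
h_4 = 152·71 + 7·152 = 80
h_5 = 152·80 + 7·71 = 113
h_6 = 152·113 + 7·80 = 72
h_7 = 152·72 + 7·113 = 215
h_8 = 152·215 + 7·72 = 160
h_9 = 152·160 + 7·215 = 225
h_10 = 152·225 + 7·160 = 248
h_11 = 152·248 + 7·225 = 103
h_12 = 152·103 + 7·248 = 240
h_13 = 152·240 + 7·103 = 81
h_14 = 152·81 + 7·240 = 168
h_15 = 152·168 + 7·81 = 247
h_16 = 152·247 + 7·168 = 64
h_17 = 152·64 + 7·247 = 193
h_18 = 152·193 + 7·64 = 88
h_19 = 152·88 + 7·193 = 135
h_20 = 152·135 + 7·88 = 144
h_21 = 152·144 + 7·135 = 49
h_22 = 152·49 + 7·144 = 8
h_23 = 152·8 + 7·49 = 23
h_24 = 152·23 + 7·8 = 224
h_25 = 152·224 + 7·23 = 161
h_26 = 152·161 + 7·224 = 184
h_27 = 152·184 + 7·161 = 167
h_28 = 152·167 + 7·184 = 48
h_29 = 152·48 + 7·167 = 17
h_30 = 152·17 + 7·48 = 104
h_31 = 152·104 + 7·17 = 55
h_32 = 152·55 + 7·104 = 128
h_33 = 152·128 + 7·55 = 129
h_34 = 152·129 + 7·128 = 24
h_35 = 152·24 + 7·129 = 199
h_36 = 152·199 + 7·24 = 208
h_37 = 152·208 + 7·199 = 241
h_38 = 152·241 + 7·208 = 200
h_39 = 152·200 + 7·241 = 87
h_40 = 152·87 + 7·200 = 32
h_41 = 152·32 + 7·87 = 97
h_42 = 152·97 + 7·32 = 120
h_43 = 152·120 + 7·97 = 231
h_44 = 152·231 + 7·120 = 112
h_45 = 152·112 + 7·231 = 209
h_46 = 152·209 + 7·112 = 40
h_47 = 152·40 + 7·209 = 119
h_48 = 152·119 + 7·40 = 192
h_49 = 152·192 + 7·119 = 65
h_50 = 152·65 + 7·192 = 216
h_51 = 152·216 + 7·65 = 7
h_52 = 152·7 + 7·216 = 16
h_53 = 152·16 + 7·7 = 177
h_54 = 152·177 + 7·16 = 136
h_55 = 152·136 + 7·177 = 151
h_56 = 152·151 + 7·136 = 96
h_57 = 152·96 + 7·151 = 33
h_58 = 152·33 + 7·96 = 56
h_59 = 152·56 + 7·33 = 39
h_60 = 152·39 + 7·56 = 176
h_61 = 152·176 + 7·39 = 145
h_62 = 152·145 + 7·176 = 232
h_63 = 152·232 + 7·145 = 183
h_64 = 152·183 + 7·232 = 0
h_65 = 152·0 + 7·183 = 1
h_66 = 152·1 + 7·0 = 152
h_67 = 152·152 + 7·1 = 71
h_68 = 152·71 + 7·152 = 80
h_69 = 152·80 + 7·71 = 113
h_70 = 152·113 + 7·80 = 72
h_71 = 152·72 + 7·113 = 215
h_72 = 152·215 + 7·72 = 160
h_73 = 152·160 + 7·215 = 225
h_74 = 152·225 + 7·160 = 248
h_75 = 152·248 + 7·225 = 103
h_76 = 152·103 + 7·248 = 240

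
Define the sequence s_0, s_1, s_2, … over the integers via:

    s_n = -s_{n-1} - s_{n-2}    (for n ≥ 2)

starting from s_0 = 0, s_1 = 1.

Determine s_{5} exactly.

s_2 = -1·1 + -1·0 = -1
s_3 = -1·-1 + -1·1 = 0
s_4 = -1·0 + -1·-1 = 1
s_5 = -1·1 + -1·0 = -1

-1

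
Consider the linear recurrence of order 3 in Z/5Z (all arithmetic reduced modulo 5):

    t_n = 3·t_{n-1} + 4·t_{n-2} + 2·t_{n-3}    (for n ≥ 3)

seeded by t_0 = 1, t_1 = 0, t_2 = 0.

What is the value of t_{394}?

t_3 = 3·0 + 4·0 + 2·1 = 2
t_4 = 3·2 + 4·0 + 2·0 = 1
t_5 = 3·1 + 4·2 + 2·0 = 1
t_6 = 3·1 + 4·1 + 2·2 = 1
t_7 = 3·1 + 4·1 + 2·1 = 4
t_8 = 3·4 + 4·1 + 2·1 = 3
t_9 = 3·3 + 4·4 + 2·1 = 2
t_10 = 3·2 + 4·3 + 2·4 = 1
t_11 = 3·1 + 4·2 + 2·3 = 2
t_12 = 3·2 + 4·1 + 2·2 = 4
t_13 = 3·4 + 4·2 + 2·1 = 2
t_14 = 3·2 + 4·4 + 2·2 = 1
t_15 = 3·1 + 4·2 + 2·4 = 4
t_16 = 3·4 + 4·1 + 2·2 = 0
t_17 = 3·0 + 4·4 + 2·1 = 3
t_18 = 3·3 + 4·0 + 2·4 = 2
t_19 = 3·2 + 4·3 + 2·0 = 3
t_20 = 3·3 + 4·2 + 2·3 = 3
t_21 = 3·3 + 4·3 + 2·2 = 0
t_22 = 3·0 + 4·3 + 2·3 = 3
t_23 = 3·3 + 4·0 + 2·3 = 0
t_24 = 3·0 + 4·3 + 2·0 = 2
t_25 = 3·2 + 4·0 + 2·3 = 2
t_26 = 3·2 + 4·2 + 2·0 = 4
t_27 = 3·4 + 4·2 + 2·2 = 4
t_28 = 3·4 + 4·4 + 2·2 = 2
t_29 = 3·2 + 4·4 + 2·4 = 0
t_30 = 3·0 + 4·2 + 2·4 = 1
t_31 = 3·1 + 4·0 + 2·2 = 2
t_32 = 3·2 + 4·1 + 2·0 = 0
t_33 = 3·0 + 4·2 + 2·1 = 0
t_34 = 3·0 + 4·0 + 2·2 = 4
t_35 = 3·4 + 4·0 + 2·0 = 2
t_36 = 3·2 + 4·4 + 2·0 = 2
t_37 = 3·2 + 4·2 + 2·4 = 2
t_38 = 3·2 + 4·2 + 2·2 = 3
t_39 = 3·3 + 4·2 + 2·2 = 1
t_40 = 3·1 + 4·3 + 2·2 = 4
t_41 = 3·4 + 4·1 + 2·3 = 2
t_42 = 3·2 + 4·4 + 2·1 = 4
t_43 = 3·4 + 4·2 + 2·4 = 3
t_44 = 3·3 + 4·4 + 2·2 = 4
t_45 = 3·4 + 4·3 + 2·4 = 2
t_46 = 3·2 + 4·4 + 2·3 = 3
t_47 = 3·3 + 4·2 + 2·4 = 0
t_48 = 3·0 + 4·3 + 2·2 = 1
t_49 = 3·1 + 4·0 + 2·3 = 4
t_50 = 3·4 + 4·1 + 2·0 = 1
t_51 = 3·1 + 4·4 + 2·1 = 1
t_52 = 3·1 + 4·1 + 2·4 = 0
t_53 = 3·0 + 4·1 + 2·1 = 1
t_54 = 3·1 + 4·0 + 2·1 = 0
t_55 = 3·0 + 4·1 + 2·0 = 4
t_56 = 3·4 + 4·0 + 2·1 = 4
t_57 = 3·4 + 4·4 + 2·0 = 3
t_58 = 3·3 + 4·4 + 2·4 = 3
t_59 = 3·3 + 4·3 + 2·4 = 4
t_60 = 3·4 + 4·3 + 2·3 = 0
t_61 = 3·0 + 4·4 + 2·3 = 2
t_62 = 3·2 + 4·0 + 2·4 = 4
t_63 = 3·4 + 4·2 + 2·0 = 0
t_64 = 3·0 + 4·4 + 2·2 = 0
t_65 = 3·0 + 4·0 + 2·4 = 3
t_66 = 3·3 + 4·0 + 2·0 = 4
t_67 = 3·4 + 4·3 + 2·0 = 4
t_68 = 3·4 + 4·4 + 2·3 = 4
t_69 = 3·4 + 4·4 + 2·4 = 1
t_70 = 3·1 + 4·4 + 2·4 = 2
t_71 = 3·2 + 4·1 + 2·4 = 3
t_72 = 3·3 + 4·2 + 2·1 = 4
t_73 = 3·4 + 4·3 + 2·2 = 3
t_74 = 3·3 + 4·4 + 2·3 = 1
t_75 = 3·1 + 4·3 + 2·4 = 3
t_76 = 3·3 + 4·1 + 2·3 = 4
t_77 = 3·4 + 4·3 + 2·1 = 1
t_78 = 3·1 + 4·4 + 2·3 = 0
t_79 = 3·0 + 4·1 + 2·4 = 2
t_80 = 3·2 + 4·0 + 2·1 = 3
t_81 = 3·3 + 4·2 + 2·0 = 2
t_82 = 3·2 + 4·3 + 2·2 = 2
t_83 = 3·2 + 4·2 + 2·3 = 0
t_84 = 3·0 + 4·2 + 2·2 = 2
t_85 = 3·2 + 4·0 + 2·2 = 0
t_86 = 3·0 + 4·2 + 2·0 = 3
t_87 = 3·3 + 4·0 + 2·2 = 3
t_88 = 3·3 + 4·3 + 2·0 = 1
t_89 = 3·1 + 4·3 + 2·3 = 1
t_90 = 3·1 + 4·1 + 2·3 = 3
t_91 = 3·3 + 4·1 + 2·1 = 0
t_92 = 3·0 + 4·3 + 2·1 = 4
t_93 = 3·4 + 4·0 + 2·3 = 3
t_94 = 3·3 + 4·4 + 2·0 = 0
t_95 = 3·0 + 4·3 + 2·4 = 0
t_96 = 3·0 + 4·0 + 2·3 = 1
t_97 = 3·1 + 4·0 + 2·0 = 3
t_98 = 3·3 + 4·1 + 2·0 = 3
t_99 = 3·3 + 4·3 + 2·1 = 3
t_100 = 3·3 + 4·3 + 2·3 = 2
t_101 = 3·2 + 4·3 + 2·3 = 4
t_102 = 3·4 + 4·2 + 2·3 = 1
t_103 = 3·1 + 4·4 + 2·2 = 3
t_104 = 3·3 + 4·1 + 2·4 = 1
t_105 = 3·1 + 4·3 + 2·1 = 2
t_106 = 3·2 + 4·1 + 2·3 = 1
t_107 = 3·1 + 4·2 + 2·1 = 3
t_108 = 3·3 + 4·1 + 2·2 = 2
t_109 = 3·2 + 4·3 + 2·1 = 0
t_110 = 3·0 + 4·2 + 2·3 = 4
t_111 = 3·4 + 4·0 + 2·2 = 1
t_112 = 3·1 + 4·4 + 2·0 = 4
t_113 = 3·4 + 4·1 + 2·4 = 4
t_114 = 3·4 + 4·4 + 2·1 = 0
t_115 = 3·0 + 4·4 + 2·4 = 4
t_116 = 3·4 + 4·0 + 2·4 = 0
t_117 = 3·0 + 4·4 + 2·0 = 1
t_118 = 3·1 + 4·0 + 2·4 = 1
t_119 = 3·1 + 4·1 + 2·0 = 2
t_120 = 3·2 + 4·1 + 2·1 = 2
t_121 = 3·2 + 4·2 + 2·1 = 1
t_122 = 3·1 + 4·2 + 2·2 = 0
t_123 = 3·0 + 4·1 + 2·2 = 3
t_124 = 3·3 + 4·0 + 2·1 = 1
t_125 = 3·1 + 4·3 + 2·0 = 0
t_126 = 3·0 + 4·1 + 2·3 = 0
(t_124, t_125, t_126) = (1, 0, 0) = (t_0, t_1, t_2), so the sequence has period 124.
394 ≡ 22 (mod 124), hence t_394 = t_22 = 3.

3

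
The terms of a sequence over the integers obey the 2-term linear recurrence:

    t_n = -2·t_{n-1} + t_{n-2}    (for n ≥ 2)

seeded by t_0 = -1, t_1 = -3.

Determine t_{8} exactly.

t_2 = -2·-3 + 1·-1 = 5
t_3 = -2·5 + 1·-3 = -13
t_4 = -2·-13 + 1·5 = 31
t_5 = -2·31 + 1·-13 = -75
t_6 = -2·-75 + 1·31 = 181
t_7 = -2·181 + 1·-75 = -437
t_8 = -2·-437 + 1·181 = 1055

1055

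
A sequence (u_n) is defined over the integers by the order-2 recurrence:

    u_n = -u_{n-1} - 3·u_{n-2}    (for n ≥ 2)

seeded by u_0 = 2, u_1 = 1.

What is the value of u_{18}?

-742

u_2 = -1·1 + -3·2 = -7
u_3 = -1·-7 + -3·1 = 4
u_4 = -1·4 + -3·-7 = 17
u_5 = -1·17 + -3·4 = -29
u_6 = -1·-29 + -3·17 = -22
u_7 = -1·-22 + -3·-29 = 109
u_8 = -1·109 + -3·-22 = -43
u_9 = -1·-43 + -3·109 = -284
u_10 = -1·-284 + -3·-43 = 413
u_11 = -1·413 + -3·-284 = 439
u_12 = -1·439 + -3·413 = -1678
u_13 = -1·-1678 + -3·439 = 361
u_14 = -1·361 + -3·-1678 = 4673
u_15 = -1·4673 + -3·361 = -5756
u_16 = -1·-5756 + -3·4673 = -8263
u_17 = -1·-8263 + -3·-5756 = 25531
u_18 = -1·25531 + -3·-8263 = -742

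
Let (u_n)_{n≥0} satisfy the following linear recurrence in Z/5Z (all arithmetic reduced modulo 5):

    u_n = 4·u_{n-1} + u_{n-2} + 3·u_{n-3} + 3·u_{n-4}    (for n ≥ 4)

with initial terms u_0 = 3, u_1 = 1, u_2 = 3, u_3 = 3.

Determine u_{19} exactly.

1

u_4 = 4·3 + 1·3 + 3·1 + 3·3 = 2
u_5 = 4·2 + 1·3 + 3·3 + 3·1 = 3
u_6 = 4·3 + 1·2 + 3·3 + 3·3 = 2
u_7 = 4·2 + 1·3 + 3·2 + 3·3 = 1
u_8 = 4·1 + 1·2 + 3·3 + 3·2 = 1
u_9 = 4·1 + 1·1 + 3·2 + 3·3 = 0
u_10 = 4·0 + 1·1 + 3·1 + 3·2 = 0
u_11 = 4·0 + 1·0 + 3·1 + 3·1 = 1
u_12 = 4·1 + 1·0 + 3·0 + 3·1 = 2
u_13 = 4·2 + 1·1 + 3·0 + 3·0 = 4
u_14 = 4·4 + 1·2 + 3·1 + 3·0 = 1
u_15 = 4·1 + 1·4 + 3·2 + 3·1 = 2
u_16 = 4·2 + 1·1 + 3·4 + 3·2 = 2
u_17 = 4·2 + 1·2 + 3·1 + 3·4 = 0
u_18 = 4·0 + 1·2 + 3·2 + 3·1 = 1
u_19 = 4·1 + 1·0 + 3·2 + 3·2 = 1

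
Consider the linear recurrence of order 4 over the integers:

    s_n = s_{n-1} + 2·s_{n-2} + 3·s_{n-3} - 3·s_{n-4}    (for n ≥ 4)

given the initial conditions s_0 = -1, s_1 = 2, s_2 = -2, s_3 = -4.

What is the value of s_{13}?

s_4 = 1·-4 + 2·-2 + 3·2 + -3·-1 = 1
s_5 = 1·1 + 2·-4 + 3·-2 + -3·2 = -19
s_6 = 1·-19 + 2·1 + 3·-4 + -3·-2 = -23
s_7 = 1·-23 + 2·-19 + 3·1 + -3·-4 = -46
s_8 = 1·-46 + 2·-23 + 3·-19 + -3·1 = -152
s_9 = 1·-152 + 2·-46 + 3·-23 + -3·-19 = -256
s_10 = 1·-256 + 2·-152 + 3·-46 + -3·-23 = -629
s_11 = 1·-629 + 2·-256 + 3·-152 + -3·-46 = -1459
s_12 = 1·-1459 + 2·-629 + 3·-256 + -3·-152 = -3029
s_13 = 1·-3029 + 2·-1459 + 3·-629 + -3·-256 = -7066

-7066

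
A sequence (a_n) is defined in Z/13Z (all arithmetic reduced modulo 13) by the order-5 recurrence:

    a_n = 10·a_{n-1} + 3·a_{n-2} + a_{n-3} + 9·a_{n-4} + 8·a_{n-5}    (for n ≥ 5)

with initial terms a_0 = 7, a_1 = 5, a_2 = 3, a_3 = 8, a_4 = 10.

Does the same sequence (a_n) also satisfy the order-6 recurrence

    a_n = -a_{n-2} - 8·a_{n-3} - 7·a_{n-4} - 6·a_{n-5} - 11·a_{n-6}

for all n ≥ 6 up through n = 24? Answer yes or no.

yes

Terms a_0..a_24: 7, 5, 3, 8, 10, 7, 6, 5, 8, 10, 5, 12, 10, 9, 10, 12, 7, 4, 1, 9, 9, 2, 6, 8, 6
n=6: candidate gives 6, actual a_6 = 6 ✓
n=7: candidate gives 5, actual a_7 = 5 ✓
n=8: candidate gives 8, actual a_8 = 8 ✓
n=9: candidate gives 10, actual a_9 = 10 ✓
n=10: candidate gives 5, actual a_10 = 5 ✓
n=11: candidate gives 12, actual a_11 = 12 ✓
n=12: candidate gives 10, actual a_12 = 10 ✓
n=13: candidate gives 9, actual a_13 = 9 ✓
n=14: candidate gives 10, actual a_14 = 10 ✓
n=15: candidate gives 12, actual a_15 = 12 ✓
n=16: candidate gives 7, actual a_16 = 7 ✓
n=17: candidate gives 4, actual a_17 = 4 ✓
n=18: candidate gives 1, actual a_18 = 1 ✓
n=19: candidate gives 9, actual a_19 = 9 ✓
n=20: candidate gives 9, actual a_20 = 9 ✓
n=21: candidate gives 2, actual a_21 = 2 ✓
n=22: candidate gives 6, actual a_22 = 6 ✓
n=23: candidate gives 8, actual a_23 = 8 ✓
n=24: candidate gives 6, actual a_24 = 6 ✓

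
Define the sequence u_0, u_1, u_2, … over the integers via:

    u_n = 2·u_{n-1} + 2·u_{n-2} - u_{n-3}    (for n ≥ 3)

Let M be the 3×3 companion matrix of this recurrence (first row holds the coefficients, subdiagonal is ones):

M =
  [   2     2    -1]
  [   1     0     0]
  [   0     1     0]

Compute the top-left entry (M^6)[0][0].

273

(M^6)[0][0] is the top entry after applying M 6 times to the unit state (1, 0, 0). Equivalently it is h_{8} for the auxiliary sequence (h_n) obeying the same recurrence with h_2 = 1 and h_i = 0 for 0 ≤ i < 2:
h_3 = 2·1 + 2·0 + -1·0 = 2
h_4 = 2·2 + 2·1 + -1·0 = 6
h_5 = 2·6 + 2·2 + -1·1 = 15
h_6 = 2·15 + 2·6 + -1·2 = 40
h_7 = 2·40 + 2·15 + -1·6 = 104
h_8 = 2·104 + 2·40 + -1·15 = 273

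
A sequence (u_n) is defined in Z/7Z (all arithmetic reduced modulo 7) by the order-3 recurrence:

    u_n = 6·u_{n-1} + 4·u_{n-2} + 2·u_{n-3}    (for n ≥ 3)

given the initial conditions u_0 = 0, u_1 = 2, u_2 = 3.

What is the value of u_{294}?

1

u_3 = 6·3 + 4·2 + 2·0 = 5
u_4 = 6·5 + 4·3 + 2·2 = 4
u_5 = 6·4 + 4·5 + 2·3 = 1
u_6 = 6·1 + 4·4 + 2·5 = 4
u_7 = 6·4 + 4·1 + 2·4 = 1
u_8 = 6·1 + 4·4 + 2·1 = 3
Continuing the recurrence:
  u_9 = 2;  u_10 = 5;  u_11 = 2;  u_12 = 1;  u_13 = 3;  u_14 = 5
  u_15 = 2;  u_16 = 3;  u_17 = 1;  u_18 = 1;  u_19 = 2;  u_20 = 4
  u_21 = 6;  u_22 = 0;  u_23 = 4;  u_24 = 1;  u_25 = 1;  u_26 = 4
  u_27 = 2;  u_28 = 2;  u_29 = 0;  u_30 = 5;  u_31 = 6;  u_32 = 0
  u_33 = 6;  u_34 = 6;  u_35 = 4;  u_36 = 4;  u_37 = 3;  u_38 = 0
  u_39 = 6;  u_40 = 0;  u_41 = 3;  u_42 = 2;  u_43 = 3;  u_44 = 4
  u_45 = 5;  u_46 = 3;  u_47 = 4;  u_48 = 4;  u_49 = 4;  u_50 = 6
  u_51 = 4;  u_52 = 0;  u_53 = 0;  u_54 = 1;  u_55 = 6;  u_56 = 5
  u_57 = 0;  u_58 = 4;  u_59 = 6;  u_60 = 3;  u_61 = 1;  u_62 = 2
  u_63 = 1;  u_64 = 2;  u_65 = 6;  u_66 = 4;  u_67 = 3;  u_68 = 4
  u_69 = 2;  u_70 = 6;  u_71 = 3;  u_72 = 4;  u_73 = 6;  u_74 = 2
  u_75 = 2;  u_76 = 4;  u_77 = 1;  u_78 = 5;  u_79 = 0;  u_80 = 1
  u_81 = 2;  u_82 = 2;  u_83 = 1;  u_84 = 4;  u_85 = 4;  u_86 = 0
  u_87 = 3;  u_88 = 5;  u_89 = 0;  u_90 = 5;  u_91 = 5;  u_92 = 1
  u_93 = 1;  u_94 = 6;  u_95 = 0;  u_96 = 5;  u_97 = 0;  u_98 = 6
  u_99 = 4;  u_100 = 6;  u_101 = 1;  u_102 = 3;  u_103 = 6;  u_104 = 1
  u_105 = 1;  u_106 = 1;  u_107 = 5;  u_108 = 1;  u_109 = 0;  u_110 = 0
  u_111 = 2;  u_112 = 5;  u_113 = 3;  u_114 = 0;  u_115 = 1;  u_116 = 5
  u_117 = 6;  u_118 = 2;  u_119 = 4;  u_120 = 2;  u_121 = 4;  u_122 = 5
  u_123 = 1;  u_124 = 6;  u_125 = 1;  u_126 = 4;  u_127 = 5;  u_128 = 6
  u_129 = 1;  u_130 = 5;  u_131 = 4;  u_132 = 4;  u_133 = 1;  u_134 = 2
  u_135 = 3;  u_136 = 0;  u_137 = 2;  u_138 = 4;  u_139 = 4;  u_140 = 2
  u_141 = 1;  u_142 = 1;  u_143 = 0;  u_144 = 6;  u_145 = 3;  u_146 = 0
  u_147 = 3;  u_148 = 3;  u_149 = 2;  u_150 = 2;  u_151 = 5;  u_152 = 0
  u_153 = 3;  u_154 = 0;  u_155 = 5;  u_156 = 1;  u_157 = 5;  u_158 = 2
  u_159 = 6;  u_160 = 5;  u_161 = 2;  u_162 = 2;  u_163 = 2;  u_164 = 3
  u_165 = 2;  u_166 = 0;  u_167 = 0;  u_168 = 4;  u_169 = 3;  u_170 = 6
  u_171 = 0;  u_172 = 2;  u_173 = 3;  u_174 = 5;  u_175 = 4;  u_176 = 1
  u_177 = 4;  u_178 = 1;  u_179 = 3;  u_180 = 2;  u_181 = 5;  u_182 = 2
  u_183 = 1;  u_184 = 3;  u_185 = 5;  u_186 = 2;  u_187 = 3;  u_188 = 1
  u_189 = 1;  u_190 = 2;  u_191 = 4;  u_192 = 6;  u_193 = 0;  u_194 = 4
  u_195 = 1;  u_196 = 1;  u_197 = 4;  u_198 = 2;  u_199 = 2;  u_200 = 0
  u_201 = 5;  u_202 = 6;  u_203 = 0;  u_204 = 6;  u_205 = 6;  u_206 = 4
  u_207 = 4;  u_208 = 3;  u_209 = 0;  u_210 = 6;  u_211 = 0;  u_212 = 3
  u_213 = 2;  u_214 = 3;  u_215 = 4;  u_216 = 5;  u_217 = 3;  u_218 = 4
  u_219 = 4;  u_220 = 4;  u_221 = 6;  u_222 = 4;  u_223 = 0;  u_224 = 0
  u_225 = 1;  u_226 = 6;  u_227 = 5;  u_228 = 0;  u_229 = 4;  u_230 = 6
  u_231 = 3;  u_232 = 1;  u_233 = 2;  u_234 = 1;  u_235 = 2;  u_236 = 6
  u_237 = 4;  u_238 = 3;  u_239 = 4;  u_240 = 2;  u_241 = 6;  u_242 = 3
  u_243 = 4;  u_244 = 6;  u_245 = 2;  u_246 = 2;  u_247 = 4;  u_248 = 1
  u_249 = 5;  u_250 = 0;  u_251 = 1;  u_252 = 2;  u_253 = 2;  u_254 = 1
  u_255 = 4;  u_256 = 4;  u_257 = 0;  u_258 = 3;  u_259 = 5;  u_260 = 0
  u_261 = 5;  u_262 = 5;  u_263 = 1;  u_264 = 1;  u_265 = 6;  u_266 = 0
  u_267 = 5;  u_268 = 0;  u_269 = 6;  u_270 = 4;  u_271 = 6;  u_272 = 1
  u_273 = 3;  u_274 = 6;  u_275 = 1;  u_276 = 1;  u_277 = 1;  u_278 = 5
  u_279 = 1;  u_280 = 0;  u_281 = 0;  u_282 = 2;  u_283 = 5;  u_284 = 3
  u_285 = 0;  u_286 = 1;  u_287 = 5;  u_288 = 6;  u_289 = 2;  u_290 = 4
  u_291 = 2;  u_292 = 4
u_293 = 6·4 + 4·2 + 2·4 = 5
u_294 = 6·5 + 4·4 + 2·2 = 1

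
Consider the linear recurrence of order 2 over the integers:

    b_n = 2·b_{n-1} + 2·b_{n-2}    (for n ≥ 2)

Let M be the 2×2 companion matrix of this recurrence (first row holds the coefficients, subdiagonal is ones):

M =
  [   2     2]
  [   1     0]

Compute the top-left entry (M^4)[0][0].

44

(M^4)[0][0] is the top entry after applying M 4 times to the unit state (1, 0). Equivalently it is h_{5} for the auxiliary sequence (h_n) obeying the same recurrence with h_1 = 1 and h_i = 0 for 0 ≤ i < 1:
h_2 = 2·1 + 2·0 = 2
h_3 = 2·2 + 2·1 = 6
h_4 = 2·6 + 2·2 = 16
h_5 = 2·16 + 2·6 = 44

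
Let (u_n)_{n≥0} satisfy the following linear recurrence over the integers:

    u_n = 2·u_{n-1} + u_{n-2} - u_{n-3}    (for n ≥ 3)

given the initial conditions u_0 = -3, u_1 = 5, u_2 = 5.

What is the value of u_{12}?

24307

u_3 = 2·5 + 1·5 + -1·-3 = 18
u_4 = 2·18 + 1·5 + -1·5 = 36
u_5 = 2·36 + 1·18 + -1·5 = 85
u_6 = 2·85 + 1·36 + -1·18 = 188
u_7 = 2·188 + 1·85 + -1·36 = 425
u_8 = 2·425 + 1·188 + -1·85 = 953
u_9 = 2·953 + 1·425 + -1·188 = 2143
u_10 = 2·2143 + 1·953 + -1·425 = 4814
u_11 = 2·4814 + 1·2143 + -1·953 = 10818
u_12 = 2·10818 + 1·4814 + -1·2143 = 24307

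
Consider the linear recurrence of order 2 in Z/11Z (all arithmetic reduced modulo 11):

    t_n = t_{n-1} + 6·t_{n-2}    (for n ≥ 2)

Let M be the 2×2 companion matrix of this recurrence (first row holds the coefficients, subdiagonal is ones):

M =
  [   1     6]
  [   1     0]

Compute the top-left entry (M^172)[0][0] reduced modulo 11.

7

(M^172)[0][0] is the top entry after applying M 172 times to the unit state (1, 0). Equivalently it is h_{173} for the auxiliary sequence (h_n) obeying the same recurrence with h_1 = 1 and h_i = 0 for 0 ≤ i < 1:
h_2 = 1·1 + 6·0 = 1
h_3 = 1·1 + 6·1 = 7
h_4 = 1·7 + 6·1 = 2
h_5 = 1·2 + 6·7 = 0
h_6 = 1·0 + 6·2 = 1
(h_5, h_6) = (0, 1) = (h_0, h_1), so the sequence has period 5.
173 ≡ 3 (mod 5), hence h_173 = h_3 = 7.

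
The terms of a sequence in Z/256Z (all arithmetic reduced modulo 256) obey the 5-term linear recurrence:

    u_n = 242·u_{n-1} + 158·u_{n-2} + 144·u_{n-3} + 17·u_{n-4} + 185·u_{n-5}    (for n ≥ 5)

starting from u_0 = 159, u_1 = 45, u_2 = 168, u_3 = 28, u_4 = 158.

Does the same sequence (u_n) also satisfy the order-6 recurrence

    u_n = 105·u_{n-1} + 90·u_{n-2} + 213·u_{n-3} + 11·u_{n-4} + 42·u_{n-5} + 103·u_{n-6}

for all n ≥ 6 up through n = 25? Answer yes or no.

Terms u_0..u_25: 159, 45, 168, 28, 158, 8, 129, 6, 132, 194, 149, 117, 202, 64, 19, 136, 65, 76, 249, 157, 113, 205, 77, 62, 104, 42
n=6: candidate gives 179, actual u_6 = 129 ✗

no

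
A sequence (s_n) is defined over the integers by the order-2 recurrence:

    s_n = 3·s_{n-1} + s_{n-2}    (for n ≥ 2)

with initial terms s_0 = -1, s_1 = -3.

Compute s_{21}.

s_2 = 3·-3 + 1·-1 = -10
s_3 = 3·-10 + 1·-3 = -33
s_4 = 3·-33 + 1·-10 = -109
s_5 = 3·-109 + 1·-33 = -360
s_6 = 3·-360 + 1·-109 = -1189
s_7 = 3·-1189 + 1·-360 = -3927
s_8 = 3·-3927 + 1·-1189 = -12970
s_9 = 3·-12970 + 1·-3927 = -42837
s_10 = 3·-42837 + 1·-12970 = -141481
s_11 = 3·-141481 + 1·-42837 = -467280
s_12 = 3·-467280 + 1·-141481 = -1543321
s_13 = 3·-1543321 + 1·-467280 = -5097243
s_14 = 3·-5097243 + 1·-1543321 = -16835050
s_15 = 3·-16835050 + 1·-5097243 = -55602393
s_16 = 3·-55602393 + 1·-16835050 = -183642229
s_17 = 3·-183642229 + 1·-55602393 = -606529080
s_18 = 3·-606529080 + 1·-183642229 = -2003229469
s_19 = 3·-2003229469 + 1·-606529080 = -6616217487
s_20 = 3·-6616217487 + 1·-2003229469 = -21851881930
s_21 = 3·-21851881930 + 1·-6616217487 = -72171863277

-72171863277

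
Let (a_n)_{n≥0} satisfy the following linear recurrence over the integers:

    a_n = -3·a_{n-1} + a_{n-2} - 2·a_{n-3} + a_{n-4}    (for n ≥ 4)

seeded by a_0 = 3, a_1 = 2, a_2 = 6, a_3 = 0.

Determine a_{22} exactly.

a_4 = -3·0 + 1·6 + -2·2 + 1·3 = 5
a_5 = -3·5 + 1·0 + -2·6 + 1·2 = -25
a_6 = -3·-25 + 1·5 + -2·0 + 1·6 = 86
a_7 = -3·86 + 1·-25 + -2·5 + 1·0 = -293
a_8 = -3·-293 + 1·86 + -2·-25 + 1·5 = 1020
a_9 = -3·1020 + 1·-293 + -2·86 + 1·-25 = -3550
a_10 = -3·-3550 + 1·1020 + -2·-293 + 1·86 = 12342
a_11 = -3·12342 + 1·-3550 + -2·1020 + 1·-293 = -42909
a_12 = -3·-42909 + 1·12342 + -2·-3550 + 1·1020 = 149189
a_13 = -3·149189 + 1·-42909 + -2·12342 + 1·-3550 = -518710
a_14 = -3·-518710 + 1·149189 + -2·-42909 + 1·12342 = 1803479
a_15 = -3·1803479 + 1·-518710 + -2·149189 + 1·-42909 = -6270434
a_16 = -3·-6270434 + 1·1803479 + -2·-518710 + 1·149189 = 21801390
a_17 = -3·21801390 + 1·-6270434 + -2·1803479 + 1·-518710 = -75800272
a_18 = -3·-75800272 + 1·21801390 + -2·-6270434 + 1·1803479 = 263546553
a_19 = -3·263546553 + 1·-75800272 + -2·21801390 + 1·-6270434 = -916313145
a_20 = -3·-916313145 + 1·263546553 + -2·-75800272 + 1·21801390 = 3185887922
a_21 = -3·3185887922 + 1·-916313145 + -2·263546553 + 1·-75800272 = -11076870289
a_22 = -3·-11076870289 + 1·3185887922 + -2·-916313145 + 1·263546553 = 38512671632

38512671632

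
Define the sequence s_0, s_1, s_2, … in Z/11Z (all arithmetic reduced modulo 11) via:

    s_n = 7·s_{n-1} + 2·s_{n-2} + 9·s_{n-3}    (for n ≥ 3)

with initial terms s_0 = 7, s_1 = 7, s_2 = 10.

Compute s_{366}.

3

s_3 = 7·10 + 2·7 + 9·7 = 4
s_4 = 7·4 + 2·10 + 9·7 = 1
s_5 = 7·1 + 2·4 + 9·10 = 6
s_6 = 7·6 + 2·1 + 9·4 = 3
s_7 = 7·3 + 2·6 + 9·1 = 9
s_8 = 7·9 + 2·3 + 9·6 = 2
s_9 = 7·2 + 2·9 + 9·3 = 4
s_10 = 7·4 + 2·2 + 9·9 = 3
s_11 = 7·3 + 2·4 + 9·2 = 3
s_12 = 7·3 + 2·3 + 9·4 = 8
s_13 = 7·8 + 2·3 + 9·3 = 1
s_14 = 7·1 + 2·8 + 9·3 = 6
s_15 = 7·6 + 2·1 + 9·8 = 6
s_16 = 7·6 + 2·6 + 9·1 = 8
s_17 = 7·8 + 2·6 + 9·6 = 1
s_18 = 7·1 + 2·8 + 9·6 = 0
s_19 = 7·0 + 2·1 + 9·8 = 8
s_20 = 7·8 + 2·0 + 9·1 = 10
s_21 = 7·10 + 2·8 + 9·0 = 9
s_22 = 7·9 + 2·10 + 9·8 = 1
s_23 = 7·1 + 2·9 + 9·10 = 5
s_24 = 7·5 + 2·1 + 9·9 = 8
s_25 = 7·8 + 2·5 + 9·1 = 9
s_26 = 7·9 + 2·8 + 9·5 = 3
s_27 = 7·3 + 2·9 + 9·8 = 1
s_28 = 7·1 + 2·3 + 9·9 = 6
s_29 = 7·6 + 2·1 + 9·3 = 5
s_30 = 7·5 + 2·6 + 9·1 = 1
s_31 = 7·1 + 2·5 + 9·6 = 5
s_32 = 7·5 + 2·1 + 9·5 = 5
s_33 = 7·5 + 2·5 + 9·1 = 10
s_34 = 7·10 + 2·5 + 9·5 = 4
s_35 = 7·4 + 2·10 + 9·5 = 5
s_36 = 7·5 + 2·4 + 9·10 = 1
s_37 = 7·1 + 2·5 + 9·4 = 9
s_38 = 7·9 + 2·1 + 9·5 = 0
s_39 = 7·0 + 2·9 + 9·1 = 5
s_40 = 7·5 + 2·0 + 9·9 = 6
s_41 = 7·6 + 2·5 + 9·0 = 8
s_42 = 7·8 + 2·6 + 9·5 = 3
s_43 = 7·3 + 2·8 + 9·6 = 3
s_44 = 7·3 + 2·3 + 9·8 = 0
s_45 = 7·0 + 2·3 + 9·3 = 0
s_46 = 7·0 + 2·0 + 9·3 = 5
s_47 = 7·5 + 2·0 + 9·0 = 2
s_48 = 7·2 + 2·5 + 9·0 = 2
s_49 = 7·2 + 2·2 + 9·5 = 8
s_50 = 7·8 + 2·2 + 9·2 = 1
s_51 = 7·1 + 2·8 + 9·2 = 8
s_52 = 7·8 + 2·1 + 9·8 = 9
s_53 = 7·9 + 2·8 + 9·1 = 0
s_54 = 7·0 + 2·9 + 9·8 = 2
s_55 = 7·2 + 2·0 + 9·9 = 7
s_56 = 7·7 + 2·2 + 9·0 = 9
s_57 = 7·9 + 2·7 + 9·2 = 7
s_58 = 7·7 + 2·9 + 9·7 = 9
s_59 = 7·9 + 2·7 + 9·9 = 4
s_60 = 7·4 + 2·9 + 9·7 = 10
s_61 = 7·10 + 2·4 + 9·9 = 5
s_62 = 7·5 + 2·10 + 9·4 = 3
s_63 = 7·3 + 2·5 + 9·10 = 0
s_64 = 7·0 + 2·3 + 9·5 = 7
s_65 = 7·7 + 2·0 + 9·3 = 10
s_66 = 7·10 + 2·7 + 9·0 = 7
s_67 = 7·7 + 2·10 + 9·7 = 0
s_68 = 7·0 + 2·7 + 9·10 = 5
s_69 = 7·5 + 2·0 + 9·7 = 10
s_70 = 7·10 + 2·5 + 9·0 = 3
s_71 = 7·3 + 2·10 + 9·5 = 9
s_72 = 7·9 + 2·3 + 9·10 = 5
s_73 = 7·5 + 2·9 + 9·3 = 3
s_74 = 7·3 + 2·5 + 9·9 = 2
s_75 = 7·2 + 2·3 + 9·5 = 10
s_76 = 7·10 + 2·2 + 9·3 = 2
s_77 = 7·2 + 2·10 + 9·2 = 8
s_78 = 7·8 + 2·2 + 9·10 = 7
s_79 = 7·7 + 2·8 + 9·2 = 6
s_80 = 7·6 + 2·7 + 9·8 = 7
s_81 = 7·7 + 2·6 + 9·7 = 3
s_82 = 7·3 + 2·7 + 9·6 = 1
s_83 = 7·1 + 2·3 + 9·7 = 10
s_84 = 7·10 + 2·1 + 9·3 = 0
s_85 = 7·0 + 2·10 + 9·1 = 7
s_86 = 7·7 + 2·0 + 9·10 = 7
s_87 = 7·7 + 2·7 + 9·0 = 8
s_88 = 7·8 + 2·7 + 9·7 = 1
s_89 = 7·1 + 2·8 + 9·7 = 9
s_90 = 7·9 + 2·1 + 9·8 = 5
s_91 = 7·5 + 2·9 + 9·1 = 7
s_92 = 7·7 + 2·5 + 9·9 = 8
s_93 = 7·8 + 2·7 + 9·5 = 5
s_94 = 7·5 + 2·8 + 9·7 = 4
s_95 = 7·4 + 2·5 + 9·8 = 0
s_96 = 7·0 + 2·4 + 9·5 = 9
s_97 = 7·9 + 2·0 + 9·4 = 0
s_98 = 7·0 + 2·9 + 9·0 = 7
s_99 = 7·7 + 2·0 + 9·9 = 9
s_100 = 7·9 + 2·7 + 9·0 = 0
s_101 = 7·0 + 2·9 + 9·7 = 4
s_102 = 7·4 + 2·0 + 9·9 = 10
s_103 = 7·10 + 2·4 + 9·0 = 1
s_104 = 7·1 + 2·10 + 9·4 = 8
s_105 = 7·8 + 2·1 + 9·10 = 5
s_106 = 7·5 + 2·8 + 9·1 = 5
s_107 = 7·5 + 2·5 + 9·8 = 7
s_108 = 7·7 + 2·5 + 9·5 = 5
s_109 = 7·5 + 2·7 + 9·5 = 6
s_110 = 7·6 + 2·5 + 9·7 = 5
s_111 = 7·5 + 2·6 + 9·5 = 4
s_112 = 7·4 + 2·5 + 9·6 = 4
s_113 = 7·4 + 2·4 + 9·5 = 4
s_114 = 7·4 + 2·4 + 9·4 = 6
s_115 = 7·6 + 2·4 + 9·4 = 9
s_116 = 7·9 + 2·6 + 9·4 = 1
s_117 = 7·1 + 2·9 + 9·6 = 2
s_118 = 7·2 + 2·1 + 9·9 = 9
s_119 = 7·9 + 2·2 + 9·1 = 10
s_120 = 7·10 + 2·9 + 9·2 = 7
s_121 = 7·7 + 2·10 + 9·9 = 7
s_122 = 7·7 + 2·7 + 9·10 = 10
(s_120, s_121, s_122) = (7, 7, 10) = (s_0, s_1, s_2), so the sequence has period 120.
366 ≡ 6 (mod 120), hence s_366 = s_6 = 3.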